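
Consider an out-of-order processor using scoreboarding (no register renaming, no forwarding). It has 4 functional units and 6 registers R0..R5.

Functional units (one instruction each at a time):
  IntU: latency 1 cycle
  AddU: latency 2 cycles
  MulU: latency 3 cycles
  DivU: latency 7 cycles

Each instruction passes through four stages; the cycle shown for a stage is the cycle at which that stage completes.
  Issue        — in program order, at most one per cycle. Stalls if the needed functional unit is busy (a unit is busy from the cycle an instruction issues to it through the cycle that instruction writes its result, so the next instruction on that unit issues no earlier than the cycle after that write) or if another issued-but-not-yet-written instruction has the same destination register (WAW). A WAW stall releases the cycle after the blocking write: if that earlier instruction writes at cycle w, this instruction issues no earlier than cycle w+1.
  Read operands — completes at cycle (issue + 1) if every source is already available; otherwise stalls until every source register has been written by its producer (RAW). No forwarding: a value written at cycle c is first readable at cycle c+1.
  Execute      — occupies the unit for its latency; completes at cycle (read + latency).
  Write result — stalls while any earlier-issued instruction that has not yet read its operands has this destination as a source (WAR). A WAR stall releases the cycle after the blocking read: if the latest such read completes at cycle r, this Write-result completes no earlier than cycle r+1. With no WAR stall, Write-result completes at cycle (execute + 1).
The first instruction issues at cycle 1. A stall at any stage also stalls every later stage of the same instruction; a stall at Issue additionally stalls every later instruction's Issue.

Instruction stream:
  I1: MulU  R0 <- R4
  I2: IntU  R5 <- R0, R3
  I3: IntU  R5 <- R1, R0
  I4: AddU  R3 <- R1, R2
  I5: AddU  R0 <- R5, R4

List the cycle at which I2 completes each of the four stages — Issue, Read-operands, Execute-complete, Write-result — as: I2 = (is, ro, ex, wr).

[I1] 1/2/5/6
[I2] 2/7/8/9  (RAW R0: wait I1 write@6)
[I3] 10/11/12/13  (struct: IntU busy until I2 writes@9)
[I4] 11/12/14/15
[I5] 16/17/19/20  (struct: AddU busy until I4 writes@15)

I2 = (2, 7, 8, 9)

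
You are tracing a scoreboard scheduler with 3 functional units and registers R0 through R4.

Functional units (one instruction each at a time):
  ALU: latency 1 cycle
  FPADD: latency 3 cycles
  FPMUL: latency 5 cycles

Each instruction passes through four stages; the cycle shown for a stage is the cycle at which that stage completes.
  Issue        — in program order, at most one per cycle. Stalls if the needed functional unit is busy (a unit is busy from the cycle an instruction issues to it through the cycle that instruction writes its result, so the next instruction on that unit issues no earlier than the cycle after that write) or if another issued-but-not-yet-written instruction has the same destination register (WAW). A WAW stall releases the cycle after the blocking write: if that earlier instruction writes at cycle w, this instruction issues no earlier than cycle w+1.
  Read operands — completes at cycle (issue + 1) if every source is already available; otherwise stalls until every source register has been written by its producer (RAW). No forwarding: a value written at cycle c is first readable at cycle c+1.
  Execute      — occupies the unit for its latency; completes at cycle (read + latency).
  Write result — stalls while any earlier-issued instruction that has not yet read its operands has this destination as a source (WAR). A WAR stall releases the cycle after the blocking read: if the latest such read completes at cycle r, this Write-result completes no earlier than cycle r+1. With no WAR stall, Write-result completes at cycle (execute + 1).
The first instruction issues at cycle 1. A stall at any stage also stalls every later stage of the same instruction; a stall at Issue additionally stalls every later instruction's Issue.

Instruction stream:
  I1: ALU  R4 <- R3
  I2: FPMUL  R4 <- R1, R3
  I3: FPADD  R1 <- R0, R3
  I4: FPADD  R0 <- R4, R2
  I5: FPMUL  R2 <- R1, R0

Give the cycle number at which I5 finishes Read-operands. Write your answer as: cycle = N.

cycle = 18

1) issue 1, read 2, done 3, write 4
2) issue 5, read 6, done 11, write 12  <WAW R4: wait I1 write@4>
3) issue 6, read 7, done 10, write 11
4) issue 12, read 13, done 16, write 17  <struct: FPADD busy until I3 writes@11>
5) issue 13, read 18, done 23, write 24  <RAW R0: wait I4 write@17>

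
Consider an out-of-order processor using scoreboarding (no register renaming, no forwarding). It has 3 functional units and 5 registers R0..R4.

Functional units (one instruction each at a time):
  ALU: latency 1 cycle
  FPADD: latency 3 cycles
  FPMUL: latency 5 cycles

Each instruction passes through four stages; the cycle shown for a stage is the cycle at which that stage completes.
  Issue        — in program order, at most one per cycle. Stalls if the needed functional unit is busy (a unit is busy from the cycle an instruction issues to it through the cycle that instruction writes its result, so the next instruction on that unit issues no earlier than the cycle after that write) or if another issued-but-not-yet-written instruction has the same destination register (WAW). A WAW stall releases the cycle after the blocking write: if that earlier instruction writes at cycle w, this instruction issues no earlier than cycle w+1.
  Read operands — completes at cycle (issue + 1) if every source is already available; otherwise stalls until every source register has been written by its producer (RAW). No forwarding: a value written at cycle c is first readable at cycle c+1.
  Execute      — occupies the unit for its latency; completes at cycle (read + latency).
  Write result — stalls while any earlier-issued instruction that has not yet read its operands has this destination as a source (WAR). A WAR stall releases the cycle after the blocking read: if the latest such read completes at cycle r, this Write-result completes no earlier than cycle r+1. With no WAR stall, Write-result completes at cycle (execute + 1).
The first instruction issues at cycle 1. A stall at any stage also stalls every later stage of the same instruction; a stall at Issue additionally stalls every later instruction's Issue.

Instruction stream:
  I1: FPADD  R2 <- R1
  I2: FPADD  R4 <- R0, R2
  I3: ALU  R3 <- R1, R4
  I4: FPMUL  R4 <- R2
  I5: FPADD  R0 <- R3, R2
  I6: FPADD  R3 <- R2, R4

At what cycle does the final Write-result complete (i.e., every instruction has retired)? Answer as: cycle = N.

I1 -> (1, 2, 5, 6)
I2 -> (7, 8, 11, 12)  // struct: FPADD busy until I1 writes@6
I3 -> (8, 13, 14, 15)  // RAW R4: wait I2 write@12
I4 -> (13, 14, 19, 20)  // WAW R4: wait I2 write@12
I5 -> (14, 16, 19, 20)  // RAW R3: wait I3 write@15
I6 -> (21, 22, 25, 26)  // struct: FPADD busy until I5 writes@20

cycle = 26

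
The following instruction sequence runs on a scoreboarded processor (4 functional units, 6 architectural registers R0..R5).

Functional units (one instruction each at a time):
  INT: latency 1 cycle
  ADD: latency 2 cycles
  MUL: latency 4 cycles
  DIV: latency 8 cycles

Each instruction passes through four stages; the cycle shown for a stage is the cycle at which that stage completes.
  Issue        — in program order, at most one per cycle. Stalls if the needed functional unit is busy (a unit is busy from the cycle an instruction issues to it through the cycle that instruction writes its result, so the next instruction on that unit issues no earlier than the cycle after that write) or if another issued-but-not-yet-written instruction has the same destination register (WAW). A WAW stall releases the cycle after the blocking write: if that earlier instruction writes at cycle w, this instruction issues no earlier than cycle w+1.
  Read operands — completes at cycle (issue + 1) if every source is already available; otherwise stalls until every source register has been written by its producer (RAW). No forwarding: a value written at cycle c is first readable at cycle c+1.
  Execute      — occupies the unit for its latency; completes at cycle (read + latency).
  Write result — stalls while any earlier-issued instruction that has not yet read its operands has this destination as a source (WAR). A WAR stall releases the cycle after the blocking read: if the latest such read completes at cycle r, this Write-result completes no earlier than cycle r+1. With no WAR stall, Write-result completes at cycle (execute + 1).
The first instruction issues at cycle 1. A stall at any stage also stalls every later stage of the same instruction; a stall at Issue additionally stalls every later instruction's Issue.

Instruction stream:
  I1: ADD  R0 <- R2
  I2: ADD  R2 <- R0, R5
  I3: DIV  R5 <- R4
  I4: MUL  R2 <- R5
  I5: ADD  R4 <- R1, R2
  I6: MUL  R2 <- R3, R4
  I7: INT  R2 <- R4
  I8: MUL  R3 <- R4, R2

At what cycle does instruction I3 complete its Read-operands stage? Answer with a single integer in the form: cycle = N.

cycle = 8

c1: I1 issues→ADD
c2: I1 reads
c4: I1 exec-done
c5: I1 writes R0
c6: I2 issues→ADD
c7: I2 reads · I3 issues→DIV
c8: I3 reads
c9: I2 exec-done
c10: I2 writes R2
c11: I4 issues→MUL
c12: I5 issues→ADD
c16: I3 exec-done
c17: I3 writes R5
c18: I4 reads
c22: I4 exec-done
c23: I4 writes R2
c24: I5 reads · I6 issues→MUL
c26: I5 exec-done
c27: I5 writes R4
c28: I6 reads
c32: I6 exec-done
c33: I6 writes R2
c34: I7 issues→INT
c35: I7 reads · I8 issues→MUL
c36: I7 exec-done
c37: I7 writes R2
c38: I8 reads
c42: I8 exec-done
c43: I8 writes R3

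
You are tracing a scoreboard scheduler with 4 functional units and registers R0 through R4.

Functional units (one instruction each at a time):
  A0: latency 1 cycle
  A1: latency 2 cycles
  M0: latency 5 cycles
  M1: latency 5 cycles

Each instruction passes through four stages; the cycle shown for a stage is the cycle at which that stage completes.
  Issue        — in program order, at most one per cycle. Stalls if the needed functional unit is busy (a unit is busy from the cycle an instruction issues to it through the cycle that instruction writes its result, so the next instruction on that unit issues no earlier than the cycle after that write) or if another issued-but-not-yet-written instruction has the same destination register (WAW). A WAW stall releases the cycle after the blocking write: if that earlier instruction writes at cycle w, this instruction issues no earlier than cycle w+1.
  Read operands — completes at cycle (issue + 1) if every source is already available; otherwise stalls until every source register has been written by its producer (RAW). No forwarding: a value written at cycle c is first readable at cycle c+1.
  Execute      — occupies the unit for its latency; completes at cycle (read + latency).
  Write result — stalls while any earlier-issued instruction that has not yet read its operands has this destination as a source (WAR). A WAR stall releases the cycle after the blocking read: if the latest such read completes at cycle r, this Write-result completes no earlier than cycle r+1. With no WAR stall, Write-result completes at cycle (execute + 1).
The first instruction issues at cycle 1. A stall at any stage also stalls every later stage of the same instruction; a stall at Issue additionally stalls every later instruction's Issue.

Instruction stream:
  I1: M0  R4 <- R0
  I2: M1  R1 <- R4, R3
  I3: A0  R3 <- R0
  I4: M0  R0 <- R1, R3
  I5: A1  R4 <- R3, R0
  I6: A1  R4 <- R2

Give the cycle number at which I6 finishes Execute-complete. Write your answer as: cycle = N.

c1: I1 issues→M0
c2: I1 reads · I2 issues→M1
c3: I3 issues→A0
c4: I3 reads
c5: I3 exec-done
c7: I1 exec-done
c8: I1 writes R4
c9: I2 reads · I4 issues→M0
c10: I3 writes R3 · I5 issues→A1
c14: I2 exec-done
c15: I2 writes R1
c16: I4 reads
c21: I4 exec-done
c22: I4 writes R0
c23: I5 reads
c25: I5 exec-done
c26: I5 writes R4
c27: I6 issues→A1
c28: I6 reads
c30: I6 exec-done
c31: I6 writes R4

cycle = 30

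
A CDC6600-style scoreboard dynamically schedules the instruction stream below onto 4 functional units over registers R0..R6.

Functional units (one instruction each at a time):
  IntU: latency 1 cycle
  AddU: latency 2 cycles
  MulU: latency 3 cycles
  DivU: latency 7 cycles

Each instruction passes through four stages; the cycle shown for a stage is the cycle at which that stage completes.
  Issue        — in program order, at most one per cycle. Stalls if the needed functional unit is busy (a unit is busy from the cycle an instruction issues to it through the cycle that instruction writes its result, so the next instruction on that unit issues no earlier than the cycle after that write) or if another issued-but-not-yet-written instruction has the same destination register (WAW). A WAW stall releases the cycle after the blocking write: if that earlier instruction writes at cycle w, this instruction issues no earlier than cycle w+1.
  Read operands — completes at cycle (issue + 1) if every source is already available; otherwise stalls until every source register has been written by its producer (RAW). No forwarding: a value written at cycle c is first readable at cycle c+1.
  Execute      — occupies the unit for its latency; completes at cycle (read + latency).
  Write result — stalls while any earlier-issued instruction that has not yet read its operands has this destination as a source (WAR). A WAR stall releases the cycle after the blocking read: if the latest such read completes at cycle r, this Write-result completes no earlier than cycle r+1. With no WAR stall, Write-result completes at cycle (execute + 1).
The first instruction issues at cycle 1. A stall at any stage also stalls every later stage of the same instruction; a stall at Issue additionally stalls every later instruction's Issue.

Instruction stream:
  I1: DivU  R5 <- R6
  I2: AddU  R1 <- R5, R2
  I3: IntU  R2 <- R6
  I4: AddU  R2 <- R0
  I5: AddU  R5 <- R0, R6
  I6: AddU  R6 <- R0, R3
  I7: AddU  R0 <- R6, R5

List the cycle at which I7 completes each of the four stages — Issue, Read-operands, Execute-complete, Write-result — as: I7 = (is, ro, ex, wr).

I7 = (30, 31, 33, 34)

I1: IS=1 RO=2 EX=9 WR=10
I2: IS=2 RO=11 EX=13 WR=14  [RAW R5: wait I1 write@10]
I3: IS=3 RO=4 EX=5 WR=12  [WAR R2: wait I2 read@11]
I4: IS=15 RO=16 EX=18 WR=19  [struct: AddU busy until I2 writes@14]
I5: IS=20 RO=21 EX=23 WR=24  [struct: AddU busy until I4 writes@19]
I6: IS=25 RO=26 EX=28 WR=29  [struct: AddU busy until I5 writes@24]
I7: IS=30 RO=31 EX=33 WR=34  [struct: AddU busy until I6 writes@29]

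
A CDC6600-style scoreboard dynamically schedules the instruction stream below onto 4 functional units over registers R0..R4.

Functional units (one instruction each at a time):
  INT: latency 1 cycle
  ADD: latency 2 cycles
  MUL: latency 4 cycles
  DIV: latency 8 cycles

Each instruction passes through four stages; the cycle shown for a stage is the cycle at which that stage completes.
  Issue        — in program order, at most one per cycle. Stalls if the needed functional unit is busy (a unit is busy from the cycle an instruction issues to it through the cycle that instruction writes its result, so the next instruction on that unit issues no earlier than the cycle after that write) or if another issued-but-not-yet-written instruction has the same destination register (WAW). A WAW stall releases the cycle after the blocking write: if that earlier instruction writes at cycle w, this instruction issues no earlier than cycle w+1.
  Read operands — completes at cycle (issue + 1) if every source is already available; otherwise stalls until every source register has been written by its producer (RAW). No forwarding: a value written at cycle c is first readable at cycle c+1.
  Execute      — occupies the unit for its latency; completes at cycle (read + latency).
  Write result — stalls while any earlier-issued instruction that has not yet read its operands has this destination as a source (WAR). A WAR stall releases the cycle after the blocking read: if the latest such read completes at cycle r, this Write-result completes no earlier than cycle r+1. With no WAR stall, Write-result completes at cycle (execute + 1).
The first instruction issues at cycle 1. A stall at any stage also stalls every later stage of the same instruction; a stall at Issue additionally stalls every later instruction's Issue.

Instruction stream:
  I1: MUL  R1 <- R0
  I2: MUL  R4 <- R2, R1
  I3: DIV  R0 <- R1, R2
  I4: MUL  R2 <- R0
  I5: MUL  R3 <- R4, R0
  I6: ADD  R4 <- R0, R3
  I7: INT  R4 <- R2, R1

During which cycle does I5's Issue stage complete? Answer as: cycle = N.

cycle = 26

[I1] 1/2/6/7
[I2] 8/9/13/14  (struct: MUL busy until I1 writes@7)
[I3] 9/10/18/19
[I4] 15/20/24/25  (struct: MUL busy until I2 writes@14; RAW R0: wait I3 write@19)
[I5] 26/27/31/32  (struct: MUL busy until I4 writes@25)
[I6] 27/33/35/36  (RAW R3: wait I5 write@32)
[I7] 37/38/39/40  (WAW R4: wait I6 write@36)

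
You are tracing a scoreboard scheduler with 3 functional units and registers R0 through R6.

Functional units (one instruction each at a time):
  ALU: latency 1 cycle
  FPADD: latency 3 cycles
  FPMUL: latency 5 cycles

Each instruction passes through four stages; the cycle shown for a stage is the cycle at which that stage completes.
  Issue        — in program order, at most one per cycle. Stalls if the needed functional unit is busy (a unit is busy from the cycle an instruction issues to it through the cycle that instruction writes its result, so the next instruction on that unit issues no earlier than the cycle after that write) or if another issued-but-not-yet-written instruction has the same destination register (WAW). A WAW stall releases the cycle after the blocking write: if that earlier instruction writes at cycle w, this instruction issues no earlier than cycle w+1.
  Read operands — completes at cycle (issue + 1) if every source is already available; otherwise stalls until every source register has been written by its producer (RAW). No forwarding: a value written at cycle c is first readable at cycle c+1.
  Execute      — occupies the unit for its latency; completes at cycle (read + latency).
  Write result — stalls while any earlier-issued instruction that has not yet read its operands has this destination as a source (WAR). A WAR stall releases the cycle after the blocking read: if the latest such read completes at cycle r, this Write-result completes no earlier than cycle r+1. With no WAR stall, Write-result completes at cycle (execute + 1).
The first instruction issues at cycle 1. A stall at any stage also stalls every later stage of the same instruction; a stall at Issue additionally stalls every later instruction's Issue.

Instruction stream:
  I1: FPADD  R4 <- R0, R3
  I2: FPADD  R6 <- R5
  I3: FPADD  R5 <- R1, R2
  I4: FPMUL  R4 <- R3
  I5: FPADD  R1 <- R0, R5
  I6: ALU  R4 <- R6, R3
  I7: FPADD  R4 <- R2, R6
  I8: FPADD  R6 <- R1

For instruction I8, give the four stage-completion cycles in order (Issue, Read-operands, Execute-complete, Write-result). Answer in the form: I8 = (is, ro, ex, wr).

cycle 1: issue I1 (FPADD)
cycle 2: I1 read-ops
cycle 5: I1 finished on FPADD
cycle 6: I1→R4
cycle 7: issue I2 (FPADD)
cycle 8: I2 read-ops
cycle 11: I2 finished on FPADD
cycle 12: I2→R6
cycle 13: issue I3 (FPADD)
cycle 14: I3 read-ops, issue I4 (FPMUL)
cycle 15: I4 read-ops
cycle 17: I3 finished on FPADD
cycle 18: I3→R5
cycle 19: issue I5 (FPADD)
cycle 20: I4 finished on FPMUL, I5 read-ops
cycle 21: I4→R4
cycle 22: issue I6 (ALU)
cycle 23: I5 finished on FPADD, I6 read-ops
cycle 24: I5→R1, I6 finished on ALU
cycle 25: I6→R4
cycle 26: issue I7 (FPADD)
cycle 27: I7 read-ops
cycle 30: I7 finished on FPADD
cycle 31: I7→R4
cycle 32: issue I8 (FPADD)
cycle 33: I8 read-ops
cycle 36: I8 finished on FPADD
cycle 37: I8→R6

I8 = (32, 33, 36, 37)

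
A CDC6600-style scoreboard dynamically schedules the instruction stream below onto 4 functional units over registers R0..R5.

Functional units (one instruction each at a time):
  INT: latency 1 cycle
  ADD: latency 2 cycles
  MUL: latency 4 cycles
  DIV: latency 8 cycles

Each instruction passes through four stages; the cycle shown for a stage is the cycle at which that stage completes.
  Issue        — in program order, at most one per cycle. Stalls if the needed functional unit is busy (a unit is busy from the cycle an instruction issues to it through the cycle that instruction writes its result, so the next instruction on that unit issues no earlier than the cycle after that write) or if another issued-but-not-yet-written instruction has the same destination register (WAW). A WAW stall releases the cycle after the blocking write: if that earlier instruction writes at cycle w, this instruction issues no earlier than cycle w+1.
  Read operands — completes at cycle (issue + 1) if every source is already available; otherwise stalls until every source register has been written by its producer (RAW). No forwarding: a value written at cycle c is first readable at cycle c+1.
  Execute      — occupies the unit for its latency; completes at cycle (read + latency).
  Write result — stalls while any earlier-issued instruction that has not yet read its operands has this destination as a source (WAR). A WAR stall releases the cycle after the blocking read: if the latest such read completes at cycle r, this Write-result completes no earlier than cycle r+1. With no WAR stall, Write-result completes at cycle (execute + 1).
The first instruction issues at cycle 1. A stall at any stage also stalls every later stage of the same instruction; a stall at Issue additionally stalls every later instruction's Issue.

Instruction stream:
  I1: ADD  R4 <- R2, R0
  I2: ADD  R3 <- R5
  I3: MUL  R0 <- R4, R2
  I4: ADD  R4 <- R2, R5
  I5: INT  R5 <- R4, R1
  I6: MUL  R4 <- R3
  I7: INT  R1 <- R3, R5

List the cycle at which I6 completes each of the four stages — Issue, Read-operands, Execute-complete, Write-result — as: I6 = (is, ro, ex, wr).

I6 = (16, 17, 21, 22)

1) issue 1, read 2, done 4, write 5
2) issue 6, read 7, done 9, write 10  <struct: ADD busy until I1 writes@5>
3) issue 7, read 8, done 12, write 13
4) issue 11, read 12, done 14, write 15  <struct: ADD busy until I2 writes@10>
5) issue 12, read 16, done 17, write 18  <RAW R4: wait I4 write@15>
6) issue 16, read 17, done 21, write 22  <WAW R4: wait I4 write@15>
7) issue 19, read 20, done 21, write 22  <struct: INT busy until I5 writes@18>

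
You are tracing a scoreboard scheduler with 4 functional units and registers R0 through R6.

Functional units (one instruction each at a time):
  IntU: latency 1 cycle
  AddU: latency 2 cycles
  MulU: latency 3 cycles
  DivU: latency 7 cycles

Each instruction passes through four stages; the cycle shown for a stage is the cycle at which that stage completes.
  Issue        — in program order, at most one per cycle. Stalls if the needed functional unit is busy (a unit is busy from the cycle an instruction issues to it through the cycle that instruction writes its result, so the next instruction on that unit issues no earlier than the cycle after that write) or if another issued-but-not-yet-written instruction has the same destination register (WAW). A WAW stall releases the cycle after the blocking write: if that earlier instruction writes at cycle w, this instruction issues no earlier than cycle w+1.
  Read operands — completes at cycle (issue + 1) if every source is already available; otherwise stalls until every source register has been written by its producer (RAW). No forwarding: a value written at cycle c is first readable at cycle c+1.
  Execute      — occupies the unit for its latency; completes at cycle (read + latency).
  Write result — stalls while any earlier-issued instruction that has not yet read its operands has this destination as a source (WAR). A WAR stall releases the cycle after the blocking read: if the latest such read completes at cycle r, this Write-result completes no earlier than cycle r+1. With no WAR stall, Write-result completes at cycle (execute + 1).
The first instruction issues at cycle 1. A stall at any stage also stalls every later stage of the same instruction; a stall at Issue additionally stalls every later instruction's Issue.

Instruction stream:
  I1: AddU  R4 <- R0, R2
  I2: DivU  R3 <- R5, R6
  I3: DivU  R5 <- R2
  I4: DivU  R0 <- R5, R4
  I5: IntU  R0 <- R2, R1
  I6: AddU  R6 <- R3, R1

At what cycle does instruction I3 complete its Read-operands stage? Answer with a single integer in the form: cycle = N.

cycle = 13

[1] I1→AddU
[2] I1 RO | I2→DivU
[3] I2 RO
[4] I1 EX
[5] I1 WR R4
[10] I2 EX
[11] I2 WR R3
[12] I3→DivU
[13] I3 RO
[20] I3 EX
[21] I3 WR R5
[22] I4→DivU
[23] I4 RO
[30] I4 EX
[31] I4 WR R0
[32] I5→IntU
[33] I5 RO | I6→AddU
[34] I5 EX | I6 RO
[35] I5 WR R0
[36] I6 EX
[37] I6 WR R6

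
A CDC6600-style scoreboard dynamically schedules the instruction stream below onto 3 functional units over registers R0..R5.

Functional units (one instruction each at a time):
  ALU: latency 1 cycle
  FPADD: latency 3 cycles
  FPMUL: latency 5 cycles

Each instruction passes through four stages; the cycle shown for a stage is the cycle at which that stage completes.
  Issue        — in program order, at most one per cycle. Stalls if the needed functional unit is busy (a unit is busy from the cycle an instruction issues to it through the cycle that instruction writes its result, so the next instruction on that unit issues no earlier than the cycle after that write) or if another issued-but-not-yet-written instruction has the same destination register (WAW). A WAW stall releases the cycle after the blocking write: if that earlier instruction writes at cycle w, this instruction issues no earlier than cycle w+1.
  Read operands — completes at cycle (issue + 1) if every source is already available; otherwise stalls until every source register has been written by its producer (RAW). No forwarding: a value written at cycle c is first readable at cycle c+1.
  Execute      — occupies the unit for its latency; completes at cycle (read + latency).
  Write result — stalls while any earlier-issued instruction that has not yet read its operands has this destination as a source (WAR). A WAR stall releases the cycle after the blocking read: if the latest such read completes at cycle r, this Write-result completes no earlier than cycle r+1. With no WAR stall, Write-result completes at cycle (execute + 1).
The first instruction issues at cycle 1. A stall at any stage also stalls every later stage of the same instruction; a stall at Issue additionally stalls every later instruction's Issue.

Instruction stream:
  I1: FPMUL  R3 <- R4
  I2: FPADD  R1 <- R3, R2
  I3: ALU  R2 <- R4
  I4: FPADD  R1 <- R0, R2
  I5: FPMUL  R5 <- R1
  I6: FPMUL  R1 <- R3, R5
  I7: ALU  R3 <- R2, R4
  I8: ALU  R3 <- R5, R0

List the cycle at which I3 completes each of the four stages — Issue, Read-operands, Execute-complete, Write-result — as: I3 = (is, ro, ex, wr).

cycle 1: I1 dispatched to FPMUL
cycle 2: I1 operands ready, I2 dispatched to FPADD
cycle 3: I3 dispatched to ALU
cycle 4: I3 operands ready
cycle 5: I3 complete
cycle 7: I1 complete
cycle 8: R3←I1
cycle 9: I2 operands ready
cycle 10: R2←I3
cycle 12: I2 complete
cycle 13: R1←I2
cycle 14: I4 dispatched to FPADD
cycle 15: I4 operands ready, I5 dispatched to FPMUL
cycle 18: I4 complete
cycle 19: R1←I4
cycle 20: I5 operands ready
cycle 25: I5 complete
cycle 26: R5←I5
cycle 27: I6 dispatched to FPMUL
cycle 28: I6 operands ready, I7 dispatched to ALU
cycle 29: I7 operands ready
cycle 30: I7 complete
cycle 31: R3←I7
cycle 32: I8 dispatched to ALU
cycle 33: I6 complete, I8 operands ready
cycle 34: R1←I6, I8 complete
cycle 35: R3←I8

I3 = (3, 4, 5, 10)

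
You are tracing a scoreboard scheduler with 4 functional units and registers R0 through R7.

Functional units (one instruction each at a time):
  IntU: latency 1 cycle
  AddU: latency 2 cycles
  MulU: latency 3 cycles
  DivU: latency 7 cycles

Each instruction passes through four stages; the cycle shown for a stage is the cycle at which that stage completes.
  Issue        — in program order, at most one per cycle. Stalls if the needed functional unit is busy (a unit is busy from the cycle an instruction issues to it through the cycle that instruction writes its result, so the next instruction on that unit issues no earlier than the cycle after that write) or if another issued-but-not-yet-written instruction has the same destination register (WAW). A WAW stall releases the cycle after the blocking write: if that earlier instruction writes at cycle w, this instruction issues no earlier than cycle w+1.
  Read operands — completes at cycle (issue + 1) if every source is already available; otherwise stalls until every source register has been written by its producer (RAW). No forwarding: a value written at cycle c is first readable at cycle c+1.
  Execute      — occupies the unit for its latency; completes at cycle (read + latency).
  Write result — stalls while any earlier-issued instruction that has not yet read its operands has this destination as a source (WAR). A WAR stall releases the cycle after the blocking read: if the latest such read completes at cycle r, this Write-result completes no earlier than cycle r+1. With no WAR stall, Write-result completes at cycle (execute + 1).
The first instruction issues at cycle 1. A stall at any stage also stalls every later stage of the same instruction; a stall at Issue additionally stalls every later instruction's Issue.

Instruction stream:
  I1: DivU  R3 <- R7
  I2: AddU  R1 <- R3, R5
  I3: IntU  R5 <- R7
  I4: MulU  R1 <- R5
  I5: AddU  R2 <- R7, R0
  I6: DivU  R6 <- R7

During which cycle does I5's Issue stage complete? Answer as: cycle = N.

cycle = 16

  I1 | 1 | 2 | 9 | 10
  I2 | 2 | 11 | 13 | 14   RAW R3: wait I1 write@10
  I3 | 3 | 4 | 5 | 12   WAR R5: wait I2 read@11
  I4 | 15 | 16 | 19 | 20   WAW R1: wait I2 write@14
  I5 | 16 | 17 | 19 | 20
  I6 | 17 | 18 | 25 | 26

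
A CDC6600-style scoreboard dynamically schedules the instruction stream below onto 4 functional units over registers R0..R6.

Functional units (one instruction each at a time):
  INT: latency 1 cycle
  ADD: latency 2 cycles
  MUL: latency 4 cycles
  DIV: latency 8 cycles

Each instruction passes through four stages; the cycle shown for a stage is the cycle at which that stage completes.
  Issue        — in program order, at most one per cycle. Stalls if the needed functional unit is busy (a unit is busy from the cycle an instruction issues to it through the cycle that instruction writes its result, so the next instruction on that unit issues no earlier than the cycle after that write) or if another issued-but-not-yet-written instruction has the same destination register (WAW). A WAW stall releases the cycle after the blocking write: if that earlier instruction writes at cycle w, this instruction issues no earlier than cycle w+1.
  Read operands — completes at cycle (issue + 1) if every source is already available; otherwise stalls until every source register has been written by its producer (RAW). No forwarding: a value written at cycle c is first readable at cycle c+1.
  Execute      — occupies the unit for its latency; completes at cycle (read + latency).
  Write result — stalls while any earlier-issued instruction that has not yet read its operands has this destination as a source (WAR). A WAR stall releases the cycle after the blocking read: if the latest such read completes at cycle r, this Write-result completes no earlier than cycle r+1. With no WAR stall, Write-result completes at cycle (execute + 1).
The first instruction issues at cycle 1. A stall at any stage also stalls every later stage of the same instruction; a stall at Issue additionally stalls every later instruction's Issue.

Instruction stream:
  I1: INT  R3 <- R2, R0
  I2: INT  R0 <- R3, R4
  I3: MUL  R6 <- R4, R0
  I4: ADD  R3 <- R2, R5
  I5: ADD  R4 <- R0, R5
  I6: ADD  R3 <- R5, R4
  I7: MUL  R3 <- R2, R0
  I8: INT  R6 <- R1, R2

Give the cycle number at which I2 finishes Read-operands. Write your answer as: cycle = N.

cycle = 6

I1: IS=1 RO=2 EX=3 WR=4
I2: IS=5 RO=6 EX=7 WR=8  [struct: INT busy until I1 writes@4]
I3: IS=6 RO=9 EX=13 WR=14  [RAW R0: wait I2 write@8]
I4: IS=7 RO=8 EX=10 WR=11
I5: IS=12 RO=13 EX=15 WR=16  [struct: ADD busy until I4 writes@11]
I6: IS=17 RO=18 EX=20 WR=21  [struct: ADD busy until I5 writes@16]
I7: IS=22 RO=23 EX=27 WR=28  [WAW R3: wait I6 write@21]
I8: IS=23 RO=24 EX=25 WR=26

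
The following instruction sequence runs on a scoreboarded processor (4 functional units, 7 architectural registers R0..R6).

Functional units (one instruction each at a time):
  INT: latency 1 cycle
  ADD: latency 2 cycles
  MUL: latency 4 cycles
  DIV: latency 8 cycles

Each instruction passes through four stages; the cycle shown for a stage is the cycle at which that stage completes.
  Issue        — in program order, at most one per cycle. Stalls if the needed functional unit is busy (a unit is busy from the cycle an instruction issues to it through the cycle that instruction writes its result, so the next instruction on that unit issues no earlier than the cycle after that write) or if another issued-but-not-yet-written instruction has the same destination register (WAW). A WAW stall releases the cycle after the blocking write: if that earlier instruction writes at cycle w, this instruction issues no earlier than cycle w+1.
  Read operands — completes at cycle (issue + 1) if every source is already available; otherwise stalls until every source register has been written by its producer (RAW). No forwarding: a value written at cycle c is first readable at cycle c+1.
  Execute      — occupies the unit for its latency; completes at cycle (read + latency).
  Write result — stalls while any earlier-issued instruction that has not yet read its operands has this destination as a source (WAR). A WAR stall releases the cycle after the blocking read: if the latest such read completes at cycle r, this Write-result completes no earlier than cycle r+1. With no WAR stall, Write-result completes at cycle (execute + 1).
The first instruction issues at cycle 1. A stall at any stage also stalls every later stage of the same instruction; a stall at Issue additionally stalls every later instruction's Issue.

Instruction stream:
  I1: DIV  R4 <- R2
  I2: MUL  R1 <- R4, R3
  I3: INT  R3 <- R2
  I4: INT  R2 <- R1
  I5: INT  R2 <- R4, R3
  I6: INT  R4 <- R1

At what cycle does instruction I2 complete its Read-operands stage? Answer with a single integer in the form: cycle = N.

cycle = 12

[1] I1→DIV
[2] I1 RO; I2→MUL
[3] I3→INT
[4] I3 RO
[5] I3 EX
[10] I1 EX
[11] I1 WR R4
[12] I2 RO
[13] I3 WR R3
[14] I4→INT
[16] I2 EX
[17] I2 WR R1
[18] I4 RO
[19] I4 EX
[20] I4 WR R2
[21] I5→INT
[22] I5 RO
[23] I5 EX
[24] I5 WR R2
[25] I6→INT
[26] I6 RO
[27] I6 EX
[28] I6 WR R4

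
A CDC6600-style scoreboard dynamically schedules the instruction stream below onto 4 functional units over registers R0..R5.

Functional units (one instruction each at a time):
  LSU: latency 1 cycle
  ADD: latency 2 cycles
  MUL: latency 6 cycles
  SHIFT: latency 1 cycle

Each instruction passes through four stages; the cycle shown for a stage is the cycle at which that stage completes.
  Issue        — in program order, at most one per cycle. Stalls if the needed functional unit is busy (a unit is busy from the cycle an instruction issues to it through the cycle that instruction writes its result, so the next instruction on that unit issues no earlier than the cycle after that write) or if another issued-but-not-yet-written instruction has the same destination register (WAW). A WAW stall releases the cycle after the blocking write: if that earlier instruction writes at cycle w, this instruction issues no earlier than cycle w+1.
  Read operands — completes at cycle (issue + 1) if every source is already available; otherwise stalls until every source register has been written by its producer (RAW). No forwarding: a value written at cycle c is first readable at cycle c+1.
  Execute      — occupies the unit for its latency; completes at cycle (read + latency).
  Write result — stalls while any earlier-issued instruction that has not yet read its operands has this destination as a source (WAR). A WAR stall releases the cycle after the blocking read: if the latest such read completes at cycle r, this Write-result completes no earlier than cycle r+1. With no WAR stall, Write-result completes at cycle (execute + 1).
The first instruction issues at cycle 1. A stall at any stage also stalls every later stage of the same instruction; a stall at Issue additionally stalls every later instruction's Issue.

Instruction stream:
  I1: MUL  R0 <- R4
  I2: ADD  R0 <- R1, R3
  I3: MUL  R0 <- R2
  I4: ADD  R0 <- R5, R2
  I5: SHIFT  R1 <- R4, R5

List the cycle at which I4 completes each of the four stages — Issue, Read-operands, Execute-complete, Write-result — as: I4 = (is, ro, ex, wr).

I4 = (24, 25, 27, 28)

  I1 | 1 | 2 | 8 | 9
  I2 | 10 | 11 | 13 | 14   WAW R0: wait I1 write@9
  I3 | 15 | 16 | 22 | 23   WAW R0: wait I2 write@14
  I4 | 24 | 25 | 27 | 28   WAW R0: wait I3 write@23
  I5 | 25 | 26 | 27 | 28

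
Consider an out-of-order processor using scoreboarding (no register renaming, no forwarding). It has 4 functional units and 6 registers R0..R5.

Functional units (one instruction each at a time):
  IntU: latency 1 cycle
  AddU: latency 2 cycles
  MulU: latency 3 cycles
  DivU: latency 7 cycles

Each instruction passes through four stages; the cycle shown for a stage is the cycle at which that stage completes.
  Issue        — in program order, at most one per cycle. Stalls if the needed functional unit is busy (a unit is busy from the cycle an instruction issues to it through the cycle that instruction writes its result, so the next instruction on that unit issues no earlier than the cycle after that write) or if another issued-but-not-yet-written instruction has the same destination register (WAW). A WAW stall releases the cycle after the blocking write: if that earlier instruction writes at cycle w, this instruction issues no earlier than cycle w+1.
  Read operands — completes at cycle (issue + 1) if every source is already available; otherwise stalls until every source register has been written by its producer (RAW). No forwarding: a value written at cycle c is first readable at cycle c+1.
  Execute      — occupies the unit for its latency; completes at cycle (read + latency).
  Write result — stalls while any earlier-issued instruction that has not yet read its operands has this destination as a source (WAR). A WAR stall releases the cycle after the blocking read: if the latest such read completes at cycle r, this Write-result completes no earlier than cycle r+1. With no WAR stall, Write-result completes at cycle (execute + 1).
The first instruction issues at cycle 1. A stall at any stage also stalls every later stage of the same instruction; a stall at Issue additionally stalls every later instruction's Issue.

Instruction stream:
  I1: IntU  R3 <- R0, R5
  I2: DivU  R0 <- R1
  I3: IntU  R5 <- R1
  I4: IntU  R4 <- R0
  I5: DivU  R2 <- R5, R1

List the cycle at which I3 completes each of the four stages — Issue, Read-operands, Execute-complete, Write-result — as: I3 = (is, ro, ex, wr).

cycle 1: I1→IntU
cycle 2: I1 RO | I2→DivU
cycle 3: I1 EX | I2 RO
cycle 4: I1 WR R3
cycle 5: I3→IntU
cycle 6: I3 RO
cycle 7: I3 EX
cycle 8: I3 WR R5
cycle 9: I4→IntU
cycle 10: I2 EX
cycle 11: I2 WR R0
cycle 12: I4 RO | I5→DivU
cycle 13: I4 EX | I5 RO
cycle 14: I4 WR R4
cycle 20: I5 EX
cycle 21: I5 WR R2

I3 = (5, 6, 7, 8)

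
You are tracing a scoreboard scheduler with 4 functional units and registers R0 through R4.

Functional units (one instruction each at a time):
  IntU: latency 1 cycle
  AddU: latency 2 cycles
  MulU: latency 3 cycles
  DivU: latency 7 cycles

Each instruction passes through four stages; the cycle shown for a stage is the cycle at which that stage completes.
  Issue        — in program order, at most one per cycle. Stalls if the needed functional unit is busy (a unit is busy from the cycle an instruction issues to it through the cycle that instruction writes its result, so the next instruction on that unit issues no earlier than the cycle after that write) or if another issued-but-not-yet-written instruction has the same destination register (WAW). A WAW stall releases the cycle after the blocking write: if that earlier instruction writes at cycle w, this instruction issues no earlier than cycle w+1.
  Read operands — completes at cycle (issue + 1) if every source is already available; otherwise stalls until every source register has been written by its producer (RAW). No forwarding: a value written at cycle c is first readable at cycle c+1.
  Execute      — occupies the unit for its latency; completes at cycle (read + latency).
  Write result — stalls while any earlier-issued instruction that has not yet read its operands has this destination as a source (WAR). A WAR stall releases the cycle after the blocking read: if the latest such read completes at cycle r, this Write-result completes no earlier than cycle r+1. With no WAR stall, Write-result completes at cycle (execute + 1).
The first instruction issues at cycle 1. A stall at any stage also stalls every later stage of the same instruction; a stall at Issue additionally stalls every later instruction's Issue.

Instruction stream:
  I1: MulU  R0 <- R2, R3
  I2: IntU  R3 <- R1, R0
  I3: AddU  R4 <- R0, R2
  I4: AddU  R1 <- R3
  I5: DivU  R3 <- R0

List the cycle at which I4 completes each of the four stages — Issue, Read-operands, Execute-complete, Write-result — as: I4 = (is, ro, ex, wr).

c1: I1 dispatched to MulU
c2: I1 operands ready | I2 dispatched to IntU
c3: I3 dispatched to AddU
c5: I1 complete
c6: R0←I1
c7: I2 operands ready | I3 operands ready
c8: I2 complete
c9: R3←I2 | I3 complete
c10: R4←I3
c11: I4 dispatched to AddU
c12: I4 operands ready | I5 dispatched to DivU
c13: I5 operands ready
c14: I4 complete
c15: R1←I4
c20: I5 complete
c21: R3←I5

I4 = (11, 12, 14, 15)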